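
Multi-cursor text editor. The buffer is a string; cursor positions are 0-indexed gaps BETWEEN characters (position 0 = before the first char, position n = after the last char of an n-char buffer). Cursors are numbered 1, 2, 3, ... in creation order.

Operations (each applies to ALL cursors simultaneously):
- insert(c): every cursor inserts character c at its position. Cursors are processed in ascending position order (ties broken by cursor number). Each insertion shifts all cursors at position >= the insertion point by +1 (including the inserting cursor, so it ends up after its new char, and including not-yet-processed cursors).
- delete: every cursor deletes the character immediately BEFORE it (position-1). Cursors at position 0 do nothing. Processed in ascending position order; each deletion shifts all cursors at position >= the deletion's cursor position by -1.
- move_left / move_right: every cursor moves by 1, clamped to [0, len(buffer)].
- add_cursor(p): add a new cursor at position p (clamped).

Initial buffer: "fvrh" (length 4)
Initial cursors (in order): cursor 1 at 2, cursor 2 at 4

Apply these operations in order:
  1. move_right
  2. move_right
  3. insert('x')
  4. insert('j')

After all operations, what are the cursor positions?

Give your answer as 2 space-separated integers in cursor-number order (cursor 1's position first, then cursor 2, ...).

Answer: 8 8

Derivation:
After op 1 (move_right): buffer="fvrh" (len 4), cursors c1@3 c2@4, authorship ....
After op 2 (move_right): buffer="fvrh" (len 4), cursors c1@4 c2@4, authorship ....
After op 3 (insert('x')): buffer="fvrhxx" (len 6), cursors c1@6 c2@6, authorship ....12
After op 4 (insert('j')): buffer="fvrhxxjj" (len 8), cursors c1@8 c2@8, authorship ....1212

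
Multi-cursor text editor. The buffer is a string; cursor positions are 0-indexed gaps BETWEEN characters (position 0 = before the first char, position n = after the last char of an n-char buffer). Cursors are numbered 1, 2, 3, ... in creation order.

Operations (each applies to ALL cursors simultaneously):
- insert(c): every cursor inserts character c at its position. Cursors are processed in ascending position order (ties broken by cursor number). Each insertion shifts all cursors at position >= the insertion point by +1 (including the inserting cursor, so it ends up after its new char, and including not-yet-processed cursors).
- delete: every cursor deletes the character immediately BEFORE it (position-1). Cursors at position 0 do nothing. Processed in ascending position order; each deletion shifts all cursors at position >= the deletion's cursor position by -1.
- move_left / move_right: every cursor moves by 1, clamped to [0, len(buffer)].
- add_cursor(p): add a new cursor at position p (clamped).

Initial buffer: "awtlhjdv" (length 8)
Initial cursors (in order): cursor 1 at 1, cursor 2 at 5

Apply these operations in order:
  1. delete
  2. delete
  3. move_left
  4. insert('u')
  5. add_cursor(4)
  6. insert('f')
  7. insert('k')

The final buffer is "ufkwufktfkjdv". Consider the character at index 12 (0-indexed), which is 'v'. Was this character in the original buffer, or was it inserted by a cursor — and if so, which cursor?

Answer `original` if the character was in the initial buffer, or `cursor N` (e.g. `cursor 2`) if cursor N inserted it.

Answer: original

Derivation:
After op 1 (delete): buffer="wtljdv" (len 6), cursors c1@0 c2@3, authorship ......
After op 2 (delete): buffer="wtjdv" (len 5), cursors c1@0 c2@2, authorship .....
After op 3 (move_left): buffer="wtjdv" (len 5), cursors c1@0 c2@1, authorship .....
After op 4 (insert('u')): buffer="uwutjdv" (len 7), cursors c1@1 c2@3, authorship 1.2....
After op 5 (add_cursor(4)): buffer="uwutjdv" (len 7), cursors c1@1 c2@3 c3@4, authorship 1.2....
After op 6 (insert('f')): buffer="ufwuftfjdv" (len 10), cursors c1@2 c2@5 c3@7, authorship 11.22.3...
After op 7 (insert('k')): buffer="ufkwufktfkjdv" (len 13), cursors c1@3 c2@7 c3@10, authorship 111.222.33...
Authorship (.=original, N=cursor N): 1 1 1 . 2 2 2 . 3 3 . . .
Index 12: author = original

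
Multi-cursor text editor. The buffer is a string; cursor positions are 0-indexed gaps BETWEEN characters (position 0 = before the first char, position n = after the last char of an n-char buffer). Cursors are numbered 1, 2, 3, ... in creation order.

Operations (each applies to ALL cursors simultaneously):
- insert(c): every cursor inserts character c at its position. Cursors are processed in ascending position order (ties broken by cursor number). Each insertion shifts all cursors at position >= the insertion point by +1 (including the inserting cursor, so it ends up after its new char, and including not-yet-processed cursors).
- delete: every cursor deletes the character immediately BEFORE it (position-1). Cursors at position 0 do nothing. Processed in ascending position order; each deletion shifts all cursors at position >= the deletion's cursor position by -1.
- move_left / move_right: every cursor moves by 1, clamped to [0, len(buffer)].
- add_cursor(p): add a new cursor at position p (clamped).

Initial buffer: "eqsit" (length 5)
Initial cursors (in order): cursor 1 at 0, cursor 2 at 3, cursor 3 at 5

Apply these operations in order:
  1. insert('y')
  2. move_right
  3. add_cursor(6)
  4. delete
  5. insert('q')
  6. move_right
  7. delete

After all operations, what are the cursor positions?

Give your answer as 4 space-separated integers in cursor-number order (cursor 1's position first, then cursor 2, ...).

After op 1 (insert('y')): buffer="yeqsyity" (len 8), cursors c1@1 c2@5 c3@8, authorship 1...2..3
After op 2 (move_right): buffer="yeqsyity" (len 8), cursors c1@2 c2@6 c3@8, authorship 1...2..3
After op 3 (add_cursor(6)): buffer="yeqsyity" (len 8), cursors c1@2 c2@6 c4@6 c3@8, authorship 1...2..3
After op 4 (delete): buffer="yqst" (len 4), cursors c1@1 c2@3 c4@3 c3@4, authorship 1...
After op 5 (insert('q')): buffer="yqqsqqtq" (len 8), cursors c1@2 c2@6 c4@6 c3@8, authorship 11..24.3
After op 6 (move_right): buffer="yqqsqqtq" (len 8), cursors c1@3 c2@7 c4@7 c3@8, authorship 11..24.3
After op 7 (delete): buffer="yqsq" (len 4), cursors c1@2 c2@4 c3@4 c4@4, authorship 11.2

Answer: 2 4 4 4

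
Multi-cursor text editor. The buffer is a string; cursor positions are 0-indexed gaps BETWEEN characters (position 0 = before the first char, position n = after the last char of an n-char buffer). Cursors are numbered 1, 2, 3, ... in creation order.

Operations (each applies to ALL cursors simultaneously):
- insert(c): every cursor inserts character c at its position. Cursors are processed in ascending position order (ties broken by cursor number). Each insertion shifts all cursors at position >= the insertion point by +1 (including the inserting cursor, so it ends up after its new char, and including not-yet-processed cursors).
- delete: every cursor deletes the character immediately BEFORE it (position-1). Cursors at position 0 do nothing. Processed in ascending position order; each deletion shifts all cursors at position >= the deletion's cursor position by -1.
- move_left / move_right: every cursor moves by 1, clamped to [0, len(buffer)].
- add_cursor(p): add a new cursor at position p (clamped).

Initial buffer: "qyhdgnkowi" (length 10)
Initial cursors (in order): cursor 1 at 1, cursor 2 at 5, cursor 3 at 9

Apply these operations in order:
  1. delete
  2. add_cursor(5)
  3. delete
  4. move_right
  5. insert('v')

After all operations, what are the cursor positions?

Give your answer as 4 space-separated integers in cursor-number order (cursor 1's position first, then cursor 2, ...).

After op 1 (delete): buffer="yhdnkoi" (len 7), cursors c1@0 c2@3 c3@6, authorship .......
After op 2 (add_cursor(5)): buffer="yhdnkoi" (len 7), cursors c1@0 c2@3 c4@5 c3@6, authorship .......
After op 3 (delete): buffer="yhni" (len 4), cursors c1@0 c2@2 c3@3 c4@3, authorship ....
After op 4 (move_right): buffer="yhni" (len 4), cursors c1@1 c2@3 c3@4 c4@4, authorship ....
After op 5 (insert('v')): buffer="yvhnvivv" (len 8), cursors c1@2 c2@5 c3@8 c4@8, authorship .1..2.34

Answer: 2 5 8 8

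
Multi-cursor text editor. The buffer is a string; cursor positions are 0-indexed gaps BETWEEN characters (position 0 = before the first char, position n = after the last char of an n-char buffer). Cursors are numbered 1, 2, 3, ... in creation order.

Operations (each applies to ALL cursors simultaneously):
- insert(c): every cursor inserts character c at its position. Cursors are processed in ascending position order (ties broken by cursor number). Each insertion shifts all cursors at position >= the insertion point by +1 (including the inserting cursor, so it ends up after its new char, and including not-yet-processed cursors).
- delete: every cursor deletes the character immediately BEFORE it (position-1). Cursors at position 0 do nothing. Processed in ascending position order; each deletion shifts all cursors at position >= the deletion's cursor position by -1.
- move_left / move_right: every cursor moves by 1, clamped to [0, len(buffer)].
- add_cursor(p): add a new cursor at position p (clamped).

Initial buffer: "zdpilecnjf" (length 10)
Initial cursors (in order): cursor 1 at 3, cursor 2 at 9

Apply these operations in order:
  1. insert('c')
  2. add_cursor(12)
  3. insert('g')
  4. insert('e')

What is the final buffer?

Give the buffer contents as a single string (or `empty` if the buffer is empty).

After op 1 (insert('c')): buffer="zdpcilecnjcf" (len 12), cursors c1@4 c2@11, authorship ...1......2.
After op 2 (add_cursor(12)): buffer="zdpcilecnjcf" (len 12), cursors c1@4 c2@11 c3@12, authorship ...1......2.
After op 3 (insert('g')): buffer="zdpcgilecnjcgfg" (len 15), cursors c1@5 c2@13 c3@15, authorship ...11......22.3
After op 4 (insert('e')): buffer="zdpcgeilecnjcgefge" (len 18), cursors c1@6 c2@15 c3@18, authorship ...111......222.33

Answer: zdpcgeilecnjcgefge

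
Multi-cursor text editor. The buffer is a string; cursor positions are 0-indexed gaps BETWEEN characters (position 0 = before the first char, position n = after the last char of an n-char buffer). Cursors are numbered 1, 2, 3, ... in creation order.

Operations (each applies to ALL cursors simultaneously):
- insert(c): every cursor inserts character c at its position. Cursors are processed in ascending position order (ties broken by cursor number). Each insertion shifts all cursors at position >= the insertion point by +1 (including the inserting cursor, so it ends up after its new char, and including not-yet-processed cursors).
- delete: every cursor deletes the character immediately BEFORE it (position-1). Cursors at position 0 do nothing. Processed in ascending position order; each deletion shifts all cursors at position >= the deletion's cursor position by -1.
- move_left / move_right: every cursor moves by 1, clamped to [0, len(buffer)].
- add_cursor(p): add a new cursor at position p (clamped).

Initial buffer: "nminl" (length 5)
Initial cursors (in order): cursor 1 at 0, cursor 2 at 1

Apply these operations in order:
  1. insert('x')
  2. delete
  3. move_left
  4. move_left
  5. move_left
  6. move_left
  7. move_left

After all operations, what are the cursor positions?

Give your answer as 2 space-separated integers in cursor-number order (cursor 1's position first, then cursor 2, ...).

Answer: 0 0

Derivation:
After op 1 (insert('x')): buffer="xnxminl" (len 7), cursors c1@1 c2@3, authorship 1.2....
After op 2 (delete): buffer="nminl" (len 5), cursors c1@0 c2@1, authorship .....
After op 3 (move_left): buffer="nminl" (len 5), cursors c1@0 c2@0, authorship .....
After op 4 (move_left): buffer="nminl" (len 5), cursors c1@0 c2@0, authorship .....
After op 5 (move_left): buffer="nminl" (len 5), cursors c1@0 c2@0, authorship .....
After op 6 (move_left): buffer="nminl" (len 5), cursors c1@0 c2@0, authorship .....
After op 7 (move_left): buffer="nminl" (len 5), cursors c1@0 c2@0, authorship .....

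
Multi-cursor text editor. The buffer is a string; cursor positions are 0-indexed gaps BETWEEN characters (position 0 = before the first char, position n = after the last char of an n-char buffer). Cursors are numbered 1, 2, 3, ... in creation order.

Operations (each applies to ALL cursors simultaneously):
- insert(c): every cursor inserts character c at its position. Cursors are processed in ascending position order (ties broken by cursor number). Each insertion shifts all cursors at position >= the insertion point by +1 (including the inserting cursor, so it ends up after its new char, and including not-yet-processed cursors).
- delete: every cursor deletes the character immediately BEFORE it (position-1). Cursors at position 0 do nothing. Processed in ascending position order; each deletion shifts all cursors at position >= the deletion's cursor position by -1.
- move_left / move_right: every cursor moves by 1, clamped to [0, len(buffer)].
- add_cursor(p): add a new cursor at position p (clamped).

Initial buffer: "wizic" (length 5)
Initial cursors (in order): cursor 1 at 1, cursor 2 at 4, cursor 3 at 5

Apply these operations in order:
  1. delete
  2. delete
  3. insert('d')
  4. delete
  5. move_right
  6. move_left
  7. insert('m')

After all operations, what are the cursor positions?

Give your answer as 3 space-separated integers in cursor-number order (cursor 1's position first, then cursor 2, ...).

Answer: 3 3 3

Derivation:
After op 1 (delete): buffer="iz" (len 2), cursors c1@0 c2@2 c3@2, authorship ..
After op 2 (delete): buffer="" (len 0), cursors c1@0 c2@0 c3@0, authorship 
After op 3 (insert('d')): buffer="ddd" (len 3), cursors c1@3 c2@3 c3@3, authorship 123
After op 4 (delete): buffer="" (len 0), cursors c1@0 c2@0 c3@0, authorship 
After op 5 (move_right): buffer="" (len 0), cursors c1@0 c2@0 c3@0, authorship 
After op 6 (move_left): buffer="" (len 0), cursors c1@0 c2@0 c3@0, authorship 
After op 7 (insert('m')): buffer="mmm" (len 3), cursors c1@3 c2@3 c3@3, authorship 123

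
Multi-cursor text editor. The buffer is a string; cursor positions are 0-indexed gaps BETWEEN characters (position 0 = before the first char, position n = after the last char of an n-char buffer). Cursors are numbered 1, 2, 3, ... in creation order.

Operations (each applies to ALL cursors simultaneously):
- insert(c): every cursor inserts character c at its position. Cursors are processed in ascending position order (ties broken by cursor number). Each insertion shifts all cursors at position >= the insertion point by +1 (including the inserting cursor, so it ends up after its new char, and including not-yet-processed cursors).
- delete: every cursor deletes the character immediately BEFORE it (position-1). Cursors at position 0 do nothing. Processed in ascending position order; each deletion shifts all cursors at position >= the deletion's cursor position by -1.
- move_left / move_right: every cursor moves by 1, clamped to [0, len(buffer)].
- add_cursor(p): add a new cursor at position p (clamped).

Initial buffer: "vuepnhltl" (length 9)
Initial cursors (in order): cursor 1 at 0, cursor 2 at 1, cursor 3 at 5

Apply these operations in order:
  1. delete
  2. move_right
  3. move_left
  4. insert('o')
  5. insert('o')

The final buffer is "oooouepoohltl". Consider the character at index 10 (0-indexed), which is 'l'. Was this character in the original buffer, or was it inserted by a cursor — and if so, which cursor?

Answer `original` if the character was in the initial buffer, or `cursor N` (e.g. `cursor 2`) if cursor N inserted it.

Answer: original

Derivation:
After op 1 (delete): buffer="uephltl" (len 7), cursors c1@0 c2@0 c3@3, authorship .......
After op 2 (move_right): buffer="uephltl" (len 7), cursors c1@1 c2@1 c3@4, authorship .......
After op 3 (move_left): buffer="uephltl" (len 7), cursors c1@0 c2@0 c3@3, authorship .......
After op 4 (insert('o')): buffer="oouepohltl" (len 10), cursors c1@2 c2@2 c3@6, authorship 12...3....
After op 5 (insert('o')): buffer="oooouepoohltl" (len 13), cursors c1@4 c2@4 c3@9, authorship 1212...33....
Authorship (.=original, N=cursor N): 1 2 1 2 . . . 3 3 . . . .
Index 10: author = original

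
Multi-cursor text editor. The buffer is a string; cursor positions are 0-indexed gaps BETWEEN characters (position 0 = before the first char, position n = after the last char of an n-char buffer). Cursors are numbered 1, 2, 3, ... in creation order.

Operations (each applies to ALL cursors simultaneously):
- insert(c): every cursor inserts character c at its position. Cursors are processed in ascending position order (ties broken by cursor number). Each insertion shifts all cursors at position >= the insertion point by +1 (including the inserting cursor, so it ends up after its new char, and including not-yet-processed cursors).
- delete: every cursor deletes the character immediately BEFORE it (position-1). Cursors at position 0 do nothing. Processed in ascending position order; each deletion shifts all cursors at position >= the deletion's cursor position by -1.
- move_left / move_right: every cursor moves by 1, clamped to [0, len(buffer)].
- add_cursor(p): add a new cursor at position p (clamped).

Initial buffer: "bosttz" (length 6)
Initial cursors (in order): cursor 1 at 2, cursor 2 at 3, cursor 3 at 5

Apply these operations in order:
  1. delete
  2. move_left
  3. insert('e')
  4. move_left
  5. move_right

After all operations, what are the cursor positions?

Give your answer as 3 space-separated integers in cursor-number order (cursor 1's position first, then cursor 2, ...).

After op 1 (delete): buffer="btz" (len 3), cursors c1@1 c2@1 c3@2, authorship ...
After op 2 (move_left): buffer="btz" (len 3), cursors c1@0 c2@0 c3@1, authorship ...
After op 3 (insert('e')): buffer="eebetz" (len 6), cursors c1@2 c2@2 c3@4, authorship 12.3..
After op 4 (move_left): buffer="eebetz" (len 6), cursors c1@1 c2@1 c3@3, authorship 12.3..
After op 5 (move_right): buffer="eebetz" (len 6), cursors c1@2 c2@2 c3@4, authorship 12.3..

Answer: 2 2 4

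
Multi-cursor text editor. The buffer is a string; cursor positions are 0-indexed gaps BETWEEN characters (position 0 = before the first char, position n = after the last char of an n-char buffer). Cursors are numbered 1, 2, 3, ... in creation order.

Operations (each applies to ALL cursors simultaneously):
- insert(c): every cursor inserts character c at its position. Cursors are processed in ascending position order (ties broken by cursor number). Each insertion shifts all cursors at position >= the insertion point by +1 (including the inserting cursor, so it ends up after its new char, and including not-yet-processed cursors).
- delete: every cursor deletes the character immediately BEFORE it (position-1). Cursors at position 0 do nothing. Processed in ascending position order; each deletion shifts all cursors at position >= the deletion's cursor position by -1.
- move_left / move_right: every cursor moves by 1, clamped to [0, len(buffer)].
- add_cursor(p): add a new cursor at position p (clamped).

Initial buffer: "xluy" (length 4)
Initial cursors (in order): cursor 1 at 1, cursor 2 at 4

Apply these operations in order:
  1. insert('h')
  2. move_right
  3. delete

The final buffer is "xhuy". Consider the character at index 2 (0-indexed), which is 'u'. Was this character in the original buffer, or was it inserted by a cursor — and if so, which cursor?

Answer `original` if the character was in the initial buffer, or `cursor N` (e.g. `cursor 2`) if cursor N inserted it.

Answer: original

Derivation:
After op 1 (insert('h')): buffer="xhluyh" (len 6), cursors c1@2 c2@6, authorship .1...2
After op 2 (move_right): buffer="xhluyh" (len 6), cursors c1@3 c2@6, authorship .1...2
After op 3 (delete): buffer="xhuy" (len 4), cursors c1@2 c2@4, authorship .1..
Authorship (.=original, N=cursor N): . 1 . .
Index 2: author = original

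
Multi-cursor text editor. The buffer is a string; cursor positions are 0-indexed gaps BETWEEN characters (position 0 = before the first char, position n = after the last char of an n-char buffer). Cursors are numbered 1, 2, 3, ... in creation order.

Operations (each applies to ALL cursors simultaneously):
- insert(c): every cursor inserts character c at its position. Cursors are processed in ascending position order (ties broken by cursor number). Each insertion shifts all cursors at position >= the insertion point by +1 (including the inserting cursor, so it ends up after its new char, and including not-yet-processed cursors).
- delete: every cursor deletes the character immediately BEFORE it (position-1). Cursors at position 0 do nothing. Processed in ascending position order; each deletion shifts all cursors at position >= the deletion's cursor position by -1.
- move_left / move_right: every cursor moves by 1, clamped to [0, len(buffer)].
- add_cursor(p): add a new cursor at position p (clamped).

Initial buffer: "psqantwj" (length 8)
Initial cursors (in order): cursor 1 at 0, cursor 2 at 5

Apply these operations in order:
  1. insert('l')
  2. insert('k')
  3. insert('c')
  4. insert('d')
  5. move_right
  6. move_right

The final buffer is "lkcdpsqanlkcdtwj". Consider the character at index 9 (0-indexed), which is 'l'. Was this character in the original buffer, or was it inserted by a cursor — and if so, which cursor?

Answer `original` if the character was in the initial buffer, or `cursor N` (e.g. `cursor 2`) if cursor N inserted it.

After op 1 (insert('l')): buffer="lpsqanltwj" (len 10), cursors c1@1 c2@7, authorship 1.....2...
After op 2 (insert('k')): buffer="lkpsqanlktwj" (len 12), cursors c1@2 c2@9, authorship 11.....22...
After op 3 (insert('c')): buffer="lkcpsqanlkctwj" (len 14), cursors c1@3 c2@11, authorship 111.....222...
After op 4 (insert('d')): buffer="lkcdpsqanlkcdtwj" (len 16), cursors c1@4 c2@13, authorship 1111.....2222...
After op 5 (move_right): buffer="lkcdpsqanlkcdtwj" (len 16), cursors c1@5 c2@14, authorship 1111.....2222...
After op 6 (move_right): buffer="lkcdpsqanlkcdtwj" (len 16), cursors c1@6 c2@15, authorship 1111.....2222...
Authorship (.=original, N=cursor N): 1 1 1 1 . . . . . 2 2 2 2 . . .
Index 9: author = 2

Answer: cursor 2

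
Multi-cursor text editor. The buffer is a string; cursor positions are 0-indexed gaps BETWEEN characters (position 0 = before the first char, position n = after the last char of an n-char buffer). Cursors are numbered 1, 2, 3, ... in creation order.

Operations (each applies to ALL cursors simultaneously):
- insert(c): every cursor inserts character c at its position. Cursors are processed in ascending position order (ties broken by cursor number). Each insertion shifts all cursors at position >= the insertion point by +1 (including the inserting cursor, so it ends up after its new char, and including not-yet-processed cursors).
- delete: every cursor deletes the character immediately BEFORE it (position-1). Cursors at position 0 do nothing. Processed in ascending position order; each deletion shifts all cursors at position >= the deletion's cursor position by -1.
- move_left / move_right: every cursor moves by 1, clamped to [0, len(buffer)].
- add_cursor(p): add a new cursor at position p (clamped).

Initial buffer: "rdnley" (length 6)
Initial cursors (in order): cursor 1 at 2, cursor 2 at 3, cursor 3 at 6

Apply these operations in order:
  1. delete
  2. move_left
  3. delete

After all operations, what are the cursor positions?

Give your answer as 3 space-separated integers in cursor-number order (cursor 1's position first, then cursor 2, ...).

Answer: 0 0 1

Derivation:
After op 1 (delete): buffer="rle" (len 3), cursors c1@1 c2@1 c3@3, authorship ...
After op 2 (move_left): buffer="rle" (len 3), cursors c1@0 c2@0 c3@2, authorship ...
After op 3 (delete): buffer="re" (len 2), cursors c1@0 c2@0 c3@1, authorship ..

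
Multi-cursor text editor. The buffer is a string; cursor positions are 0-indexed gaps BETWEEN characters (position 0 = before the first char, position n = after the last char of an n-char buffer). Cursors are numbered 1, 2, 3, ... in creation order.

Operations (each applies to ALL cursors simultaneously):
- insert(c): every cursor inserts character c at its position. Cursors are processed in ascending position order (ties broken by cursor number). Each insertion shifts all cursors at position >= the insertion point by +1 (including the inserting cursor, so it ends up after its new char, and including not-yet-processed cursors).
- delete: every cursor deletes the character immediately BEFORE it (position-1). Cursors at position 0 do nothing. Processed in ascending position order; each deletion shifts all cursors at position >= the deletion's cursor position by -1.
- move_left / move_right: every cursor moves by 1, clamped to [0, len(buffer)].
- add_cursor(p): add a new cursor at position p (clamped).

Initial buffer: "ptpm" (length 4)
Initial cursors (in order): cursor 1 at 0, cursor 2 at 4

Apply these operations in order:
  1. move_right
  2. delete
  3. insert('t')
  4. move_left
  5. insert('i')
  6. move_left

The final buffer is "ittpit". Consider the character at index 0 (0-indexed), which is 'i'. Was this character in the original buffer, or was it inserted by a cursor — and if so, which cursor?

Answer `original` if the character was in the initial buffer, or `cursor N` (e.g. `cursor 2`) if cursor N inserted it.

After op 1 (move_right): buffer="ptpm" (len 4), cursors c1@1 c2@4, authorship ....
After op 2 (delete): buffer="tp" (len 2), cursors c1@0 c2@2, authorship ..
After op 3 (insert('t')): buffer="ttpt" (len 4), cursors c1@1 c2@4, authorship 1..2
After op 4 (move_left): buffer="ttpt" (len 4), cursors c1@0 c2@3, authorship 1..2
After op 5 (insert('i')): buffer="ittpit" (len 6), cursors c1@1 c2@5, authorship 11..22
After op 6 (move_left): buffer="ittpit" (len 6), cursors c1@0 c2@4, authorship 11..22
Authorship (.=original, N=cursor N): 1 1 . . 2 2
Index 0: author = 1

Answer: cursor 1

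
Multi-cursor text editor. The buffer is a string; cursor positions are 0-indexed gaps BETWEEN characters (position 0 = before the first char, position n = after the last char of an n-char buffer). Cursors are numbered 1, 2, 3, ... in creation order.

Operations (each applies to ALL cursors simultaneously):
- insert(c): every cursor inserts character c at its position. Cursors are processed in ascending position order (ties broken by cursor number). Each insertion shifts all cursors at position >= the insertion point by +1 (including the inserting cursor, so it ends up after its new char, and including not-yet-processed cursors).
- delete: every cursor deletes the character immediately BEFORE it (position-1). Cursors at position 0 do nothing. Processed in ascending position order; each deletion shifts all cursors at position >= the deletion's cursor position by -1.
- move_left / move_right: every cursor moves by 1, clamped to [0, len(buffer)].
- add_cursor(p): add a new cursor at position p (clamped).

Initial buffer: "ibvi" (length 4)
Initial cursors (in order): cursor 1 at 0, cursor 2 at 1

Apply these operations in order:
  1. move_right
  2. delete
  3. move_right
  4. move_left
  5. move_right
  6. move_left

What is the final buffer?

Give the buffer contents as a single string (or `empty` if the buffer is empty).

Answer: vi

Derivation:
After op 1 (move_right): buffer="ibvi" (len 4), cursors c1@1 c2@2, authorship ....
After op 2 (delete): buffer="vi" (len 2), cursors c1@0 c2@0, authorship ..
After op 3 (move_right): buffer="vi" (len 2), cursors c1@1 c2@1, authorship ..
After op 4 (move_left): buffer="vi" (len 2), cursors c1@0 c2@0, authorship ..
After op 5 (move_right): buffer="vi" (len 2), cursors c1@1 c2@1, authorship ..
After op 6 (move_left): buffer="vi" (len 2), cursors c1@0 c2@0, authorship ..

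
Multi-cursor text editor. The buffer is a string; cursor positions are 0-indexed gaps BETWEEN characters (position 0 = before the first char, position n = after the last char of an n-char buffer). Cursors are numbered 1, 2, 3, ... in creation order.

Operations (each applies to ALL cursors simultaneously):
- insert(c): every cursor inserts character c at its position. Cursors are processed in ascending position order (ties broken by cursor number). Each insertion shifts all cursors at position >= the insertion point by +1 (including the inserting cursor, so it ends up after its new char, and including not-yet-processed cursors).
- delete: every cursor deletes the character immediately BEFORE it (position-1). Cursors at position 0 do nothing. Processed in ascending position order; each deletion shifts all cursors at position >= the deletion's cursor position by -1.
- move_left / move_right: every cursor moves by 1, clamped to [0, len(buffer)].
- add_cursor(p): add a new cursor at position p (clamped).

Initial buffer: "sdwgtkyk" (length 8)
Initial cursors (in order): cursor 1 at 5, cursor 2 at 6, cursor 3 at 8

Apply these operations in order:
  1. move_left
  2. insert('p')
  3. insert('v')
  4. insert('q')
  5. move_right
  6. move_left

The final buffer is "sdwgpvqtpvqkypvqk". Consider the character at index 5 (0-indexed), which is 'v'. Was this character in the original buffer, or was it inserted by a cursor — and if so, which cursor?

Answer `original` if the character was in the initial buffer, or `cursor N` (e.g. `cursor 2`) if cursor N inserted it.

After op 1 (move_left): buffer="sdwgtkyk" (len 8), cursors c1@4 c2@5 c3@7, authorship ........
After op 2 (insert('p')): buffer="sdwgptpkypk" (len 11), cursors c1@5 c2@7 c3@10, authorship ....1.2..3.
After op 3 (insert('v')): buffer="sdwgpvtpvkypvk" (len 14), cursors c1@6 c2@9 c3@13, authorship ....11.22..33.
After op 4 (insert('q')): buffer="sdwgpvqtpvqkypvqk" (len 17), cursors c1@7 c2@11 c3@16, authorship ....111.222..333.
After op 5 (move_right): buffer="sdwgpvqtpvqkypvqk" (len 17), cursors c1@8 c2@12 c3@17, authorship ....111.222..333.
After op 6 (move_left): buffer="sdwgpvqtpvqkypvqk" (len 17), cursors c1@7 c2@11 c3@16, authorship ....111.222..333.
Authorship (.=original, N=cursor N): . . . . 1 1 1 . 2 2 2 . . 3 3 3 .
Index 5: author = 1

Answer: cursor 1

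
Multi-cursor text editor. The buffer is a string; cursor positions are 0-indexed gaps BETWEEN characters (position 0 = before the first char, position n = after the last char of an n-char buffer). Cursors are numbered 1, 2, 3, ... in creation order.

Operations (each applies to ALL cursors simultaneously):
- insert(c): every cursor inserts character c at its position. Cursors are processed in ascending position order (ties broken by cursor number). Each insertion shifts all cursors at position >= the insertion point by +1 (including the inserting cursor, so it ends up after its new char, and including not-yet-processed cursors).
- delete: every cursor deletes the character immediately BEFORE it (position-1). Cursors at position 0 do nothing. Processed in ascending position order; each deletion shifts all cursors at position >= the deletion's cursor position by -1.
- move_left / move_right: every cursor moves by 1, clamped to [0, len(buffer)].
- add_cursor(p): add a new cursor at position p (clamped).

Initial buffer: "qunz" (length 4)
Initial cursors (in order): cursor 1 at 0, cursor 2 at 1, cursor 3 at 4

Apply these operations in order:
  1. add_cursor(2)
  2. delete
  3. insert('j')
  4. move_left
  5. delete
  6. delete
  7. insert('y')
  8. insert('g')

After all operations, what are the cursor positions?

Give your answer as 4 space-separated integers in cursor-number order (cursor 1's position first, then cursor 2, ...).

After op 1 (add_cursor(2)): buffer="qunz" (len 4), cursors c1@0 c2@1 c4@2 c3@4, authorship ....
After op 2 (delete): buffer="n" (len 1), cursors c1@0 c2@0 c4@0 c3@1, authorship .
After op 3 (insert('j')): buffer="jjjnj" (len 5), cursors c1@3 c2@3 c4@3 c3@5, authorship 124.3
After op 4 (move_left): buffer="jjjnj" (len 5), cursors c1@2 c2@2 c4@2 c3@4, authorship 124.3
After op 5 (delete): buffer="jj" (len 2), cursors c1@0 c2@0 c4@0 c3@1, authorship 43
After op 6 (delete): buffer="j" (len 1), cursors c1@0 c2@0 c3@0 c4@0, authorship 3
After op 7 (insert('y')): buffer="yyyyj" (len 5), cursors c1@4 c2@4 c3@4 c4@4, authorship 12343
After op 8 (insert('g')): buffer="yyyyggggj" (len 9), cursors c1@8 c2@8 c3@8 c4@8, authorship 123412343

Answer: 8 8 8 8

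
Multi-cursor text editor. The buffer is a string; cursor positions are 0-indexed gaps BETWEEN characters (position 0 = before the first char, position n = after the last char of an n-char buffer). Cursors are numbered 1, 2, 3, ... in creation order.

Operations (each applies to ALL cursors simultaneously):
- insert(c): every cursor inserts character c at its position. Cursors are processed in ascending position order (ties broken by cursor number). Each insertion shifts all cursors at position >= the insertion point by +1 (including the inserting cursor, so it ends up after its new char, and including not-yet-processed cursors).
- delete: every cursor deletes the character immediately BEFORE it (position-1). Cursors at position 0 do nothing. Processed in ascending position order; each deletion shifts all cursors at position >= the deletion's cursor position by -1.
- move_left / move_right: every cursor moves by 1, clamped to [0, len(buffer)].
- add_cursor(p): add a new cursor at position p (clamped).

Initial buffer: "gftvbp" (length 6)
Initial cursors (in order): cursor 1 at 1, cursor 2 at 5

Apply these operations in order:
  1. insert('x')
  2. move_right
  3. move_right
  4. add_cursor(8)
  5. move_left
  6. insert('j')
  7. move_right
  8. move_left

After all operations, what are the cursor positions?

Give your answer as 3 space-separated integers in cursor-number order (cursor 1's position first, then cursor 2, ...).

After op 1 (insert('x')): buffer="gxftvbxp" (len 8), cursors c1@2 c2@7, authorship .1....2.
After op 2 (move_right): buffer="gxftvbxp" (len 8), cursors c1@3 c2@8, authorship .1....2.
After op 3 (move_right): buffer="gxftvbxp" (len 8), cursors c1@4 c2@8, authorship .1....2.
After op 4 (add_cursor(8)): buffer="gxftvbxp" (len 8), cursors c1@4 c2@8 c3@8, authorship .1....2.
After op 5 (move_left): buffer="gxftvbxp" (len 8), cursors c1@3 c2@7 c3@7, authorship .1....2.
After op 6 (insert('j')): buffer="gxfjtvbxjjp" (len 11), cursors c1@4 c2@10 c3@10, authorship .1.1...223.
After op 7 (move_right): buffer="gxfjtvbxjjp" (len 11), cursors c1@5 c2@11 c3@11, authorship .1.1...223.
After op 8 (move_left): buffer="gxfjtvbxjjp" (len 11), cursors c1@4 c2@10 c3@10, authorship .1.1...223.

Answer: 4 10 10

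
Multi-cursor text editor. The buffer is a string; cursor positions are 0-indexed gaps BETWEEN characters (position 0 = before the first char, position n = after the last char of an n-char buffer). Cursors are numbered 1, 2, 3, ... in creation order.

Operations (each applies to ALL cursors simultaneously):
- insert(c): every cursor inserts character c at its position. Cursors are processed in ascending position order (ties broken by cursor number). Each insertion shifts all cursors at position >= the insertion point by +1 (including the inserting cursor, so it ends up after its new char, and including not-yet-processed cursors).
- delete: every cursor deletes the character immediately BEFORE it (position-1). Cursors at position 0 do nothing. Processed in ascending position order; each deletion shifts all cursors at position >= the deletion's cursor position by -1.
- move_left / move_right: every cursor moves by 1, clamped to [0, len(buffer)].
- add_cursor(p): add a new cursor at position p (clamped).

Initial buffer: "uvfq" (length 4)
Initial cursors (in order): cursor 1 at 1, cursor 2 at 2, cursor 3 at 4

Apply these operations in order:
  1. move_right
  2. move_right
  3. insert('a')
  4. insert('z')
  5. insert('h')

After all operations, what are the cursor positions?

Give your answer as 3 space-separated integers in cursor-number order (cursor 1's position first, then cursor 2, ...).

Answer: 6 13 13

Derivation:
After op 1 (move_right): buffer="uvfq" (len 4), cursors c1@2 c2@3 c3@4, authorship ....
After op 2 (move_right): buffer="uvfq" (len 4), cursors c1@3 c2@4 c3@4, authorship ....
After op 3 (insert('a')): buffer="uvfaqaa" (len 7), cursors c1@4 c2@7 c3@7, authorship ...1.23
After op 4 (insert('z')): buffer="uvfazqaazz" (len 10), cursors c1@5 c2@10 c3@10, authorship ...11.2323
After op 5 (insert('h')): buffer="uvfazhqaazzhh" (len 13), cursors c1@6 c2@13 c3@13, authorship ...111.232323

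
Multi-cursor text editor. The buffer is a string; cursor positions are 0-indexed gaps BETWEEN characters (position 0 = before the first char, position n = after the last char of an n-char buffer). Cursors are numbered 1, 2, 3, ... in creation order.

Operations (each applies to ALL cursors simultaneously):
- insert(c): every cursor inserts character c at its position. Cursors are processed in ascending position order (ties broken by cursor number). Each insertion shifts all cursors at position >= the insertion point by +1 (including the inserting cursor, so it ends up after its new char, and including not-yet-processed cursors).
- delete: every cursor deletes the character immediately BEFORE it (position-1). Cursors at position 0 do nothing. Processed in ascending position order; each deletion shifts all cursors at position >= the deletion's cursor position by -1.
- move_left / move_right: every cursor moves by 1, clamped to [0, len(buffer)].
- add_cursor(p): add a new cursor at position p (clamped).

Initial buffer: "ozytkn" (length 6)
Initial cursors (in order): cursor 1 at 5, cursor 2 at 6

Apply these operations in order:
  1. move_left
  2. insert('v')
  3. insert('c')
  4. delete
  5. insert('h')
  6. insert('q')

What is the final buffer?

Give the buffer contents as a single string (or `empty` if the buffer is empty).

After op 1 (move_left): buffer="ozytkn" (len 6), cursors c1@4 c2@5, authorship ......
After op 2 (insert('v')): buffer="ozytvkvn" (len 8), cursors c1@5 c2@7, authorship ....1.2.
After op 3 (insert('c')): buffer="ozytvckvcn" (len 10), cursors c1@6 c2@9, authorship ....11.22.
After op 4 (delete): buffer="ozytvkvn" (len 8), cursors c1@5 c2@7, authorship ....1.2.
After op 5 (insert('h')): buffer="ozytvhkvhn" (len 10), cursors c1@6 c2@9, authorship ....11.22.
After op 6 (insert('q')): buffer="ozytvhqkvhqn" (len 12), cursors c1@7 c2@11, authorship ....111.222.

Answer: ozytvhqkvhqn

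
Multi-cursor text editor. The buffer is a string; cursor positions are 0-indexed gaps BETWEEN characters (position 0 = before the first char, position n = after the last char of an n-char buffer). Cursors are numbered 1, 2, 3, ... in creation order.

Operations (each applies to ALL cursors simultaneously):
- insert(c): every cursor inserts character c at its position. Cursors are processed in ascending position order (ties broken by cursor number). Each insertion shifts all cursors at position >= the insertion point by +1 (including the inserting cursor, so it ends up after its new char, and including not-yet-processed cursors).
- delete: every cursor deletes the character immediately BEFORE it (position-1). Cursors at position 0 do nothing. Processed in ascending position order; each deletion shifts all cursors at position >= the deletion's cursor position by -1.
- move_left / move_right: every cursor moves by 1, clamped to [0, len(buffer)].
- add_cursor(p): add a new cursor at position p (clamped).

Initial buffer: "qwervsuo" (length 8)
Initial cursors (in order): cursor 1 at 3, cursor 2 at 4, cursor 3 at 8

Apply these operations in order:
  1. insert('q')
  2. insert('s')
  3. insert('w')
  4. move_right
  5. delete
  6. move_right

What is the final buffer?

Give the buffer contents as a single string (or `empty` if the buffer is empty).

After op 1 (insert('q')): buffer="qweqrqvsuoq" (len 11), cursors c1@4 c2@6 c3@11, authorship ...1.2....3
After op 2 (insert('s')): buffer="qweqsrqsvsuoqs" (len 14), cursors c1@5 c2@8 c3@14, authorship ...11.22....33
After op 3 (insert('w')): buffer="qweqswrqswvsuoqsw" (len 17), cursors c1@6 c2@10 c3@17, authorship ...111.222....333
After op 4 (move_right): buffer="qweqswrqswvsuoqsw" (len 17), cursors c1@7 c2@11 c3@17, authorship ...111.222....333
After op 5 (delete): buffer="qweqswqswsuoqs" (len 14), cursors c1@6 c2@9 c3@14, authorship ...111222...33
After op 6 (move_right): buffer="qweqswqswsuoqs" (len 14), cursors c1@7 c2@10 c3@14, authorship ...111222...33

Answer: qweqswqswsuoqs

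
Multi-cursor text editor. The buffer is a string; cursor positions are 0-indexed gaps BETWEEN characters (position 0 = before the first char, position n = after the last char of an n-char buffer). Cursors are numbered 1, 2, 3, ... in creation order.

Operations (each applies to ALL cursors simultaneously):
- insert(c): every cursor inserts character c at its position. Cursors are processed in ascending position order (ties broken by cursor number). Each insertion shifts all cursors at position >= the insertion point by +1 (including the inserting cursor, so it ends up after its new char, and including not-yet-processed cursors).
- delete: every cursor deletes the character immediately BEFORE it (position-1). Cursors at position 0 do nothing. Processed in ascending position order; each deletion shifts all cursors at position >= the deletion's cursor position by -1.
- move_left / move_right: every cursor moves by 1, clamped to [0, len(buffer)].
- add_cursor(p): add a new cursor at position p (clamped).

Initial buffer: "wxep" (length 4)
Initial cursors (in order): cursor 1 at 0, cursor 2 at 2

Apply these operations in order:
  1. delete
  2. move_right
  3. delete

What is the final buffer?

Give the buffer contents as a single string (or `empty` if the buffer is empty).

After op 1 (delete): buffer="wep" (len 3), cursors c1@0 c2@1, authorship ...
After op 2 (move_right): buffer="wep" (len 3), cursors c1@1 c2@2, authorship ...
After op 3 (delete): buffer="p" (len 1), cursors c1@0 c2@0, authorship .

Answer: p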